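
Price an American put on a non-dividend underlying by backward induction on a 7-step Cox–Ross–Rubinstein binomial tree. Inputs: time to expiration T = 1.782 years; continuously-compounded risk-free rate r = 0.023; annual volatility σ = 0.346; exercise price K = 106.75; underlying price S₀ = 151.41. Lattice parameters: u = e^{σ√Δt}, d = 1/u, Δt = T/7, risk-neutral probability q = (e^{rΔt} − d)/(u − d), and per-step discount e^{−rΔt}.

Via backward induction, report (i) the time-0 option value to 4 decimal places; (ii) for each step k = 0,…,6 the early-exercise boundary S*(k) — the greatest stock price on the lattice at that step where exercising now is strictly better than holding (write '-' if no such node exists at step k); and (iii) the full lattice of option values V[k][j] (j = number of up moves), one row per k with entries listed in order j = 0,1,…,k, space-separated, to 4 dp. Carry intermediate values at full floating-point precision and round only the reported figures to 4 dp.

params: Δt=0.25457 u=1.19074 d=0.83981 q=0.47320 e^(-rΔt)=0.99416
t_7 payoffs: 62.1395 43.4985 17.0682 0.0000 0.0000 0.0000 0.0000 0.0000
t_6: node(6,0) S=53.1195 payoff=53.6305 vs cont=53.0073 → 53.6305 [stop]  node(6,1) S=75.3160 payoff=31.4340 vs cont=30.8107 → 31.4340 [stop]  node(6,2) S=106.7877 payoff=0.0000 vs cont=8.9390 → 8.9390 [wait]  node(6,3) S=151.4100 payoff=0.0000 vs cont=0.0000 → 0.0000 [wait]  node(6,4) S=214.6783 payoff=0.0000 vs cont=0.0000 → 0.0000 [wait]  node(6,5) S=304.3839 payoff=0.0000 vs cont=0.0000 → 0.0000 [wait]  node(6,6) S=431.5739 payoff=0.0000 vs cont=0.0000 → 0.0000 [wait]  ⇒ S*(6)=75.3160
t_5: node(5,0) S=63.2515 payoff=43.4985 vs cont=42.8753 → 43.4985 [stop]  node(5,1) S=89.6818 payoff=17.0682 vs cont=20.6680 → 20.6680 [wait]  node(5,2) S=127.1563 payoff=0.0000 vs cont=4.6816 → 4.6816 [wait]  node(5,3) S=180.2899 payoff=0.0000 vs cont=0.0000 → 0.0000 [wait]  node(5,4) S=255.6259 payoff=0.0000 vs cont=0.0000 → 0.0000 [wait]  node(5,5) S=362.4419 payoff=0.0000 vs cont=0.0000 → 0.0000 [wait]  ⇒ S*(5)=63.2515
t_4: node(4,0) S=75.3160 payoff=31.4340 vs cont=32.5042 → 32.5042 [wait]  node(4,1) S=106.7877 payoff=0.0000 vs cont=13.0267 → 13.0267 [wait]  node(4,2) S=151.4100 payoff=0.0000 vs cont=2.4519 → 2.4519 [wait]  node(4,3) S=214.6783 payoff=0.0000 vs cont=0.0000 → 0.0000 [wait]  node(4,4) S=304.3839 payoff=0.0000 vs cont=0.0000 → 0.0000 [wait]  ⇒ S*(4)=-
t_3: node(3,0) S=89.6818 payoff=17.0682 vs cont=23.1515 → 23.1515 [wait]  node(3,1) S=127.1563 payoff=0.0000 vs cont=7.9758 → 7.9758 [wait]  node(3,2) S=180.2899 payoff=0.0000 vs cont=1.2841 → 1.2841 [wait]  node(3,3) S=255.6259 payoff=0.0000 vs cont=0.0000 → 0.0000 [wait]  ⇒ S*(3)=-
t_2: node(2,0) S=106.7877 payoff=0.0000 vs cont=15.8771 → 15.8771 [wait]  node(2,1) S=151.4100 payoff=0.0000 vs cont=4.7812 → 4.7812 [wait]  node(2,2) S=214.6783 payoff=0.0000 vs cont=0.6725 → 0.6725 [wait]  ⇒ S*(2)=-
t_1: node(1,0) S=127.1563 payoff=0.0000 vs cont=10.5645 → 10.5645 [wait]  node(1,1) S=180.2899 payoff=0.0000 vs cont=2.8204 → 2.8204 [wait]  ⇒ S*(1)=-
t_0: node(0,0) S=151.4100 payoff=0.0000 vs cont=6.8597 → 6.8597 [wait]  ⇒ S*(0)=-

price = 6.8597
boundary = - - - - - 63.2515 75.3160
tree:
6.8597
10.5645 2.8204
15.8771 4.7812 0.6725
23.1515 7.9758 1.2841 0.0000
32.5042 13.0267 2.4519 0.0000 0.0000
43.4985 20.6680 4.6816 0.0000 0.0000 0.0000
53.6305 31.4340 8.9390 0.0000 0.0000 0.0000 0.0000
62.1395 43.4985 17.0682 0.0000 0.0000 0.0000 0.0000 0.0000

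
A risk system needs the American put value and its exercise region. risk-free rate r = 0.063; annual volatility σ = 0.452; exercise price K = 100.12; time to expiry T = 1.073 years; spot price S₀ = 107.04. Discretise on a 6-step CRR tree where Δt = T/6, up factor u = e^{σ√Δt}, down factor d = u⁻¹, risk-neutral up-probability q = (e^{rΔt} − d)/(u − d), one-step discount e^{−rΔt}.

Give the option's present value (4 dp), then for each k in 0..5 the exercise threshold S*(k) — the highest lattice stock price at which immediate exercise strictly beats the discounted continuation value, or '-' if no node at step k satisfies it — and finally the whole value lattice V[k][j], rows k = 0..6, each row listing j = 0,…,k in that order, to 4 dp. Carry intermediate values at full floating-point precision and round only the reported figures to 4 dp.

Δt=0.17883  u=1.21063  d=0.82601  q=0.48182  discount=0.98880
step 6 (expiry): payoffs max(K−S,0) = 66.1209 50.2897 27.0869 0.0000 0.0000 0.0000 0.0000
step 5: (k=5,j=0): S=41.1605, (K−S)⁺=58.9595, hold=57.8379 ⇒ V=58.9595 exercise | (k=5,j=1): S=60.3263, (K−S)⁺=39.7937, hold=38.6720 ⇒ V=39.7937 exercise | (k=5,j=2): S=88.4164, (K−S)⁺=11.7036, hold=13.8787 ⇒ V=13.8787 continue | (k=5,j=3): S=129.5864, (K−S)⁺=0.0000, hold=0.0000 ⇒ V=0.0000 continue | (k=5,j=4): S=189.9265, (K−S)⁺=0.0000, hold=0.0000 ⇒ V=0.0000 continue | (k=5,j=5): S=278.3633, (K−S)⁺=0.0000, hold=0.0000 ⇒ V=0.0000 continue  boundary S*=60.3263
step 4: (k=4,j=0): S=49.8303, (K−S)⁺=50.2897, hold=49.1680 ⇒ V=50.2897 exercise | (k=4,j=1): S=73.0331, (K−S)⁺=27.0869, hold=27.0015 ⇒ V=27.0869 exercise | (k=4,j=2): S=107.0400, (K−S)⁺=0.0000, hold=7.1112 ⇒ V=7.1112 continue | (k=4,j=3): S=156.8818, (K−S)⁺=0.0000, hold=0.0000 ⇒ V=0.0000 continue | (k=4,j=4): S=229.9317, (K−S)⁺=0.0000, hold=0.0000 ⇒ V=0.0000 continue  boundary S*=73.0331
step 3: (k=3,j=0): S=60.3263, (K−S)⁺=39.7937, hold=38.6720 ⇒ V=39.7937 exercise | (k=3,j=1): S=88.4164, (K−S)⁺=11.7036, hold=17.2666 ⇒ V=17.2666 continue | (k=3,j=2): S=129.5864, (K−S)⁺=0.0000, hold=3.6436 ⇒ V=3.6436 continue | (k=3,j=3): S=189.9265, (K−S)⁺=0.0000, hold=0.0000 ⇒ V=0.0000 continue  boundary S*=60.3263
step 2: (k=2,j=0): S=73.0331, (K−S)⁺=27.0869, hold=28.6156 ⇒ V=28.6156 continue | (k=2,j=1): S=107.0400, (K−S)⁺=0.0000, hold=10.5829 ⇒ V=10.5829 continue | (k=2,j=2): S=156.8818, (K−S)⁺=0.0000, hold=1.8669 ⇒ V=1.8669 continue  boundary S*=-
step 1: (k=1,j=0): S=88.4164, (K−S)⁺=11.7036, hold=19.7039 ⇒ V=19.7039 continue | (k=1,j=1): S=129.5864, (K−S)⁺=0.0000, hold=6.3119 ⇒ V=6.3119 continue  boundary S*=-
step 0: (k=0,j=0): S=107.0400, (K−S)⁺=0.0000, hold=13.1029 ⇒ V=13.1029 continue  boundary S*=-

price = 13.1029
boundary = - - - 60.3263 73.0331 60.3263
tree:
13.1029
19.7039 6.3119
28.6156 10.5829 1.8669
39.7937 17.2666 3.6436 0.0000
50.2897 27.0869 7.1112 0.0000 0.0000
58.9595 39.7937 13.8787 0.0000 0.0000 0.0000
66.1209 50.2897 27.0869 0.0000 0.0000 0.0000 0.0000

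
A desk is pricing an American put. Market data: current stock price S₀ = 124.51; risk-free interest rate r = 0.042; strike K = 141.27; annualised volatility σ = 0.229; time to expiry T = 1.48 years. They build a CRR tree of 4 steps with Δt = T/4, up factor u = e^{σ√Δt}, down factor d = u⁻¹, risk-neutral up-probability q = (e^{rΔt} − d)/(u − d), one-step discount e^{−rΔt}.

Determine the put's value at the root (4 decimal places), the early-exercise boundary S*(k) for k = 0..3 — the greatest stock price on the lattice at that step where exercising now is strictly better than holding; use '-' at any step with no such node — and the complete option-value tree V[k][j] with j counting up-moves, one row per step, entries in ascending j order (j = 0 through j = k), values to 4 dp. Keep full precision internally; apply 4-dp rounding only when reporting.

params: Δt=0.37000 u=1.14946 d=0.86997 q=0.52127 e^(-rΔt)=0.98458
t_4 payoffs: 69.9480 47.0346 16.7600 0.0000 0.0000
t_3: node(3,0) S=81.9820 payoff=59.2880 vs cont=57.1096 → 59.2880 [stop]  node(3,1) S=108.3201 payoff=32.9499 vs cont=30.7715 → 32.9499 [stop]  node(3,2) S=143.1197 payoff=0.0000 vs cont=7.8998 → 7.8998 [wait]  node(3,3) S=189.0992 payoff=0.0000 vs cont=0.0000 → 0.0000 [wait]  ⇒ S*(3)=108.3201
t_2: node(2,0) S=94.2354 payoff=47.0346 vs cont=44.8563 → 47.0346 [stop]  node(2,1) S=124.5100 payoff=16.7600 vs cont=19.5854 → 19.5854 [wait]  node(2,2) S=164.5109 payoff=0.0000 vs cont=3.7236 → 3.7236 [wait]  ⇒ S*(2)=94.2354
t_1: node(1,0) S=108.3201 payoff=32.9499 vs cont=32.2216 → 32.9499 [stop]  node(1,1) S=143.1197 payoff=0.0000 vs cont=11.1426 → 11.1426 [wait]  ⇒ S*(1)=108.3201
t_0: node(0,0) S=124.5100 payoff=16.7600 vs cont=21.2497 → 21.2497 [wait]  ⇒ S*(0)=-

price = 21.2497
boundary = - 108.3201 94.2354 108.3201
tree:
21.2497
32.9499 11.1426
47.0346 19.5854 3.7236
59.2880 32.9499 7.8998 0.0000
69.9480 47.0346 16.7600 0.0000 0.0000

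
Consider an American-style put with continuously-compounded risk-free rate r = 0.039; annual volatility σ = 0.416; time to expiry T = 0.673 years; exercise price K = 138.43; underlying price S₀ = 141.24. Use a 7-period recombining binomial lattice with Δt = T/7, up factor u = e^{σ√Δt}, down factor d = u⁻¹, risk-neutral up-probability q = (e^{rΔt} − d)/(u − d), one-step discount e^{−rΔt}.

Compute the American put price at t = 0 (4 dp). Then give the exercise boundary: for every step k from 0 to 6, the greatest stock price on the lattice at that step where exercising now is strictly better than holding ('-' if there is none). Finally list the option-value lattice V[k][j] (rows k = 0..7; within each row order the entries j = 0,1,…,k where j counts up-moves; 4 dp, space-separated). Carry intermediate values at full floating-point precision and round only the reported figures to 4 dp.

price = 16.6399
boundary = - - - - 84.3104 95.9181 109.1238
tree:
16.6399
23.5747 9.3262
32.3480 14.3417 4.0157
42.7543 21.4307 6.8447 1.0105
54.1196 30.8887 11.4461 1.9593 0.0000
64.3225 42.5119 18.6540 3.7990 0.0000 0.0000
73.2907 54.1196 29.3062 7.3660 0.0000 0.0000 0.0000
81.1736 64.3225 42.5119 14.2823 0.0000 0.0000 0.0000 0.0000

Δt=0.09614, u=1.13768, d=0.87898, q=0.48232, disc=e^(-rΔt)=0.99626
k=7 terminal: V=max(K-S,0) → 81.1736 64.3225 42.5119 14.2823 0.0000 0.0000 0.0000 0.0000
k=6: j=0 S=65.1393 intr=73.2907 cont=72.7726 V=73.2907[EX]; j=1 S=84.3104 intr=54.1196 cont=53.6015 V=54.1196[EX]; j=2 S=109.1238 intr=29.3062 cont=28.7881 V=29.3062[EX]; j=3 S=141.2400 intr=0.0000 cont=7.3660 V=7.3660[hold]; j=4 S=182.8083 intr=0.0000 cont=0.0000 V=0.0000[hold]; j=5 S=236.6106 intr=0.0000 cont=0.0000 V=0.0000[hold]; j=6 S=306.2473 intr=0.0000 cont=0.0000 V=0.0000[hold]  S*(6)=109.1238
k=5: j=0 S=74.1075 intr=64.3225 cont=63.8044 V=64.3225[EX]; j=1 S=95.9181 intr=42.5119 cont=41.9939 V=42.5119[EX]; j=2 S=124.1477 intr=14.2823 cont=18.6540 V=18.6540[hold]; j=3 S=160.6855 intr=0.0000 cont=3.7990 V=3.7990[hold]; j=4 S=207.9769 intr=0.0000 cont=0.0000 V=0.0000[hold]; j=5 S=269.1865 intr=0.0000 cont=0.0000 V=0.0000[hold]  S*(5)=95.9181
k=4: j=0 S=84.3104 intr=54.1196 cont=53.6015 V=54.1196[EX]; j=1 S=109.1238 intr=29.3062 cont=30.8887 V=30.8887[hold]; j=2 S=141.2400 intr=0.0000 cont=11.4461 V=11.4461[hold]; j=3 S=182.8083 intr=0.0000 cont=1.9593 V=1.9593[hold]; j=4 S=236.6106 intr=0.0000 cont=0.0000 V=0.0000[hold]  S*(4)=84.3104
k=3: j=0 S=95.9181 intr=42.5119 cont=42.7543 V=42.7543[hold]; j=1 S=124.1477 intr=14.2823 cont=21.4307 V=21.4307[hold]; j=2 S=160.6855 intr=0.0000 cont=6.8447 V=6.8447[hold]; j=3 S=207.9769 intr=0.0000 cont=1.0105 V=1.0105[hold]  S*(3)=-
k=2: j=0 S=109.1238 intr=29.3062 cont=32.3480 V=32.3480[hold]; j=1 S=141.2400 intr=0.0000 cont=14.3417 V=14.3417[hold]; j=2 S=182.8083 intr=0.0000 cont=4.0157 V=4.0157[hold]  S*(2)=-
k=1: j=0 S=124.1477 intr=14.2823 cont=23.5747 V=23.5747[hold]; j=1 S=160.6855 intr=0.0000 cont=9.3262 V=9.3262[hold]  S*(1)=-
k=0: j=0 S=141.2400 intr=0.0000 cont=16.6399 V=16.6399[hold]  S*(0)=-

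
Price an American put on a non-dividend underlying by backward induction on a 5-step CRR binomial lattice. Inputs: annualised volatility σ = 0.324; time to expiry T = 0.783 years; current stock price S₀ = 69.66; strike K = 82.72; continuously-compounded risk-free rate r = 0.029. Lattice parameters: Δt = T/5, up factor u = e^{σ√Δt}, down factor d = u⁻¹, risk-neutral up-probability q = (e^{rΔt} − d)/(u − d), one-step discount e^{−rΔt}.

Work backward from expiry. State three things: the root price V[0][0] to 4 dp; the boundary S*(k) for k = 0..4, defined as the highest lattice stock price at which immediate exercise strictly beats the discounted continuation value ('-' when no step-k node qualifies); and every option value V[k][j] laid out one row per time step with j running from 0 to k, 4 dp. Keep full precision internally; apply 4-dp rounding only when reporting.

params: Δt=0.15660 u=1.13680 d=0.87966 q=0.48569 e^(-rΔt)=0.99547
t_5 payoffs: 46.0284 35.3031 21.4426 3.5306 0.0000 0.0000
t_4: node(4,0) S=41.7110 payoff=41.0090 vs cont=40.6342 → 41.0090 [stop]  node(4,1) S=53.9035 payoff=28.8165 vs cont=28.4417 → 28.8165 [stop]  node(4,2) S=69.6600 payoff=13.0600 vs cont=12.6852 → 13.0600 [stop]  node(4,3) S=90.0223 payoff=0.0000 vs cont=1.8076 → 1.8076 [wait]  node(4,4) S=116.3367 payoff=0.0000 vs cont=0.0000 → 0.0000 [wait]  ⇒ S*(4)=69.6600
t_3: node(3,0) S=47.4169 payoff=35.3031 vs cont=34.9283 → 35.3031 [stop]  node(3,1) S=61.2774 payoff=21.4426 vs cont=21.0678 → 21.4426 [stop]  node(3,2) S=79.1894 payoff=3.5306 vs cont=7.5604 → 7.5604 [wait]  node(3,3) S=102.3372 payoff=0.0000 vs cont=0.9255 → 0.9255 [wait]  ⇒ S*(3)=61.2774
t_2: node(2,0) S=53.9035 payoff=28.8165 vs cont=28.4417 → 28.8165 [stop]  node(2,1) S=69.6600 payoff=13.0600 vs cont=14.6335 → 14.6335 [wait]  node(2,2) S=90.0223 payoff=0.0000 vs cont=4.3182 → 4.3182 [wait]  ⇒ S*(2)=53.9035
t_1: node(1,0) S=61.2774 payoff=21.4426 vs cont=21.8286 → 21.8286 [wait]  node(1,1) S=79.1894 payoff=3.5306 vs cont=9.5799 → 9.5799 [wait]  ⇒ S*(1)=-
t_0: node(0,0) S=69.6600 payoff=13.0600 vs cont=15.8075 → 15.8075 [wait]  ⇒ S*(0)=-

price = 15.8075
boundary = - - 53.9035 61.2774 69.6600
tree:
15.8075
21.8286 9.5799
28.8165 14.6335 4.3182
35.3031 21.4426 7.5604 0.9255
41.0090 28.8165 13.0600 1.8076 0.0000
46.0284 35.3031 21.4426 3.5306 0.0000 0.0000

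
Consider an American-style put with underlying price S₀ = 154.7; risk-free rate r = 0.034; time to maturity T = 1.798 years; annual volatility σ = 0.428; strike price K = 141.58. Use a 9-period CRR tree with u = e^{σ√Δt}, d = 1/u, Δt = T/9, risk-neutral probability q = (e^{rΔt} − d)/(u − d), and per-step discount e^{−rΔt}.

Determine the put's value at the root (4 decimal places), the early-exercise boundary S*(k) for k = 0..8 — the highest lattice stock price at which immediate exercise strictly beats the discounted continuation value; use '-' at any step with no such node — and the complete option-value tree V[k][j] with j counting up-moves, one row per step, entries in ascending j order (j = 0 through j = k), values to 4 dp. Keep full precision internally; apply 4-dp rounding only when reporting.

price = 24.1809
boundary = - - - - 71.9725 59.4409 71.9725 87.1460 105.5184
tree:
24.1809
32.8997 14.7007
43.5743 21.3407 7.4270
55.9962 30.1999 11.6610 2.7607
69.6075 41.4607 17.9407 4.7494 0.5583
82.1391 54.8941 26.9151 8.0818 1.0607 0.0000
92.4887 69.6075 39.1001 13.5663 2.0151 0.0000 0.0000
101.0363 82.1391 54.4340 22.3774 3.8281 0.0000 0.0000 0.0000
108.0956 92.4887 69.6075 36.0616 7.2724 0.0000 0.0000 0.0000 0.0000
113.9258 101.0363 82.1391 54.4340 13.8158 0.0000 0.0000 0.0000 0.0000 0.0000

Δt=0.19978, u=1.21082, d=0.82588, q=0.47003, disc=e^(-rΔt)=0.99323
k=9 terminal: V=max(K-S,0) → 113.9258 101.0363 82.1391 54.4340 13.8158 0.0000 0.0000 0.0000 0.0000 0.0000
k=8: j=0 S=33.4844 intr=108.0956 cont=107.1372 V=108.0956[EX]; j=1 S=49.0913 intr=92.4887 cont=91.5303 V=92.4887[EX]; j=2 S=71.9725 intr=69.6075 cont=68.6491 V=69.6075[EX]; j=3 S=105.5184 intr=36.0616 cont=35.1032 V=36.0616[EX]; j=4 S=154.7000 intr=0.0000 cont=7.2724 V=7.2724[hold]; j=5 S=226.8048 intr=0.0000 cont=0.0000 V=0.0000[hold]; j=6 S=332.5173 intr=0.0000 cont=0.0000 V=0.0000[hold]; j=7 S=487.5018 intr=0.0000 cont=0.0000 V=0.0000[hold]; j=8 S=714.7238 intr=0.0000 cont=0.0000 V=0.0000[hold]  S*(8)=105.5184
k=7: j=0 S=40.5437 intr=101.0363 cont=100.0779 V=101.0363[EX]; j=1 S=59.4409 intr=82.1391 cont=81.1807 V=82.1391[EX]; j=2 S=87.1460 intr=54.4340 cont=53.4756 V=54.4340[EX]; j=3 S=127.7642 intr=13.8158 cont=22.3774 V=22.3774[hold]; j=4 S=187.3145 intr=0.0000 cont=3.8281 V=3.8281[hold]; j=5 S=274.6207 intr=0.0000 cont=0.0000 V=0.0000[hold]; j=6 S=402.6199 intr=0.0000 cont=0.0000 V=0.0000[hold]; j=7 S=590.2789 intr=0.0000 cont=0.0000 V=0.0000[hold]  S*(7)=87.1460
k=6: j=0 S=49.0913 intr=92.4887 cont=91.5303 V=92.4887[EX]; j=1 S=71.9725 intr=69.6075 cont=68.6491 V=69.6075[EX]; j=2 S=105.5184 intr=36.0616 cont=39.1001 V=39.1001[hold]; j=3 S=154.7000 intr=0.0000 cont=13.5663 V=13.5663[hold]; j=4 S=226.8048 intr=0.0000 cont=2.0151 V=2.0151[hold]; j=5 S=332.5173 intr=0.0000 cont=0.0000 V=0.0000[hold]; j=6 S=487.5018 intr=0.0000 cont=0.0000 V=0.0000[hold]  S*(6)=71.9725
k=5: j=0 S=59.4409 intr=82.1391 cont=81.1807 V=82.1391[EX]; j=1 S=87.1460 intr=54.4340 cont=54.8941 V=54.8941[hold]; j=2 S=127.7642 intr=13.8158 cont=26.9151 V=26.9151[hold]; j=3 S=187.3145 intr=0.0000 cont=8.0818 V=8.0818[hold]; j=4 S=274.6207 intr=0.0000 cont=1.0607 V=1.0607[hold]; j=5 S=402.6199 intr=0.0000 cont=0.0000 V=0.0000[hold]  S*(5)=59.4409
k=4: j=0 S=71.9725 intr=69.6075 cont=68.8639 V=69.6075[EX]; j=1 S=105.5184 intr=36.0616 cont=41.4607 V=41.4607[hold]; j=2 S=154.7000 intr=0.0000 cont=17.9407 V=17.9407[hold]; j=3 S=226.8048 intr=0.0000 cont=4.7494 V=4.7494[hold]; j=4 S=332.5173 intr=0.0000 cont=0.5583 V=0.5583[hold]  S*(4)=71.9725
k=3: j=0 S=87.1460 intr=54.4340 cont=55.9962 V=55.9962[hold]; j=1 S=127.7642 intr=13.8158 cont=30.1999 V=30.1999[hold]; j=2 S=187.3145 intr=0.0000 cont=11.6610 V=11.6610[hold]; j=3 S=274.6207 intr=0.0000 cont=2.7607 V=2.7607[hold]  S*(3)=-
k=2: j=0 S=105.5184 intr=36.0616 cont=43.5743 V=43.5743[hold]; j=1 S=154.7000 intr=0.0000 cont=21.3407 V=21.3407[hold]; j=2 S=226.8048 intr=0.0000 cont=7.4270 V=7.4270[hold]  S*(2)=-
k=1: j=0 S=127.7642 intr=13.8158 cont=32.8997 V=32.8997[hold]; j=1 S=187.3145 intr=0.0000 cont=14.7007 V=14.7007[hold]  S*(1)=-
k=0: j=0 S=154.7000 intr=0.0000 cont=24.1809 V=24.1809[hold]  S*(0)=-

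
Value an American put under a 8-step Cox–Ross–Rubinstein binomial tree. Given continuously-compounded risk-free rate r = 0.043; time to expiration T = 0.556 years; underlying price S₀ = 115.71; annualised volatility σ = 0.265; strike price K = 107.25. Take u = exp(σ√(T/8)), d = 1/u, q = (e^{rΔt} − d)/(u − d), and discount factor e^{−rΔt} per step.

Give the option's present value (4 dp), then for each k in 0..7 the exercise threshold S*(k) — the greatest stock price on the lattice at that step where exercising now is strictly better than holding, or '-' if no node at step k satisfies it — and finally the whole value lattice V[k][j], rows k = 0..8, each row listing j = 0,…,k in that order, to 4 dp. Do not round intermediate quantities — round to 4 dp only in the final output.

price = 4.6054
boundary = - - - - 87.5002 81.5959 87.5002 93.8317
tree:
4.6054
6.9502 2.3247
10.1962 3.7964 0.8898
14.4691 6.0507 1.5999 0.1961
19.7498 9.3571 2.8320 0.3966 0.0000
25.6541 13.9298 4.9115 0.8019 0.0000 0.0000
31.1599 19.7498 8.2836 1.6214 0.0000 0.0000 0.0000
36.2943 25.6541 13.4183 3.2784 0.0000 0.0000 0.0000 0.0000
41.0822 31.1599 19.7498 6.6287 0.0000 0.0000 0.0000 0.0000 0.0000

params: Δt=0.06950 u=1.07236 d=0.93252 q=0.50395 e^(-rΔt)=0.99702
t_8 payoffs: 41.0822 31.1599 19.7498 6.6287 0.0000 0.0000 0.0000 0.0000 0.0000
t_7: node(7,0) S=70.9557 payoff=36.2943 vs cont=35.9742 → 36.2943 [stop]  node(7,1) S=81.5959 payoff=25.6541 vs cont=25.3340 → 25.6541 [stop]  node(7,2) S=93.8317 payoff=13.4183 vs cont=13.0983 → 13.4183 [stop]  node(7,3) S=107.9022 payoff=0.0000 vs cont=3.2784 → 3.2784 [wait]  node(7,4) S=124.0827 payoff=0.0000 vs cont=0.0000 → 0.0000 [wait]  node(7,5) S=142.6896 payoff=0.0000 vs cont=0.0000 → 0.0000 [wait]  node(7,6) S=164.0867 payoff=0.0000 vs cont=0.0000 → 0.0000 [wait]  node(7,7) S=188.6924 payoff=0.0000 vs cont=0.0000 → 0.0000 [wait]  ⇒ S*(7)=93.8317
t_6: node(6,0) S=76.0901 payoff=31.1599 vs cont=30.8399 → 31.1599 [stop]  node(6,1) S=87.5002 payoff=19.7498 vs cont=19.4298 → 19.7498 [stop]  node(6,2) S=100.6213 payoff=6.6287 vs cont=8.2836 → 8.2836 [wait]  node(6,3) S=115.7100 payoff=0.0000 vs cont=1.6214 → 1.6214 [wait]  node(6,4) S=133.0613 payoff=0.0000 vs cont=0.0000 → 0.0000 [wait]  node(6,5) S=153.0146 payoff=0.0000 vs cont=0.0000 → 0.0000 [wait]  node(6,6) S=175.9600 payoff=0.0000 vs cont=0.0000 → 0.0000 [wait]  ⇒ S*(6)=87.5002
t_5: node(5,0) S=81.5959 payoff=25.6541 vs cont=25.3340 → 25.6541 [stop]  node(5,1) S=93.8317 payoff=13.4183 vs cont=13.9298 → 13.9298 [wait]  node(5,2) S=107.9022 payoff=0.0000 vs cont=4.9115 → 4.9115 [wait]  node(5,3) S=124.0827 payoff=0.0000 vs cont=0.8019 → 0.8019 [wait]  node(5,4) S=142.6896 payoff=0.0000 vs cont=0.0000 → 0.0000 [wait]  node(5,5) S=164.0867 payoff=0.0000 vs cont=0.0000 → 0.0000 [wait]  ⇒ S*(5)=81.5959
t_4: node(4,0) S=87.5002 payoff=19.7498 vs cont=19.6867 → 19.7498 [stop]  node(4,1) S=100.6213 payoff=6.6287 vs cont=9.3571 → 9.3571 [wait]  node(4,2) S=115.7100 payoff=0.0000 vs cont=2.8320 → 2.8320 [wait]  node(4,3) S=133.0613 payoff=0.0000 vs cont=0.3966 → 0.3966 [wait]  node(4,4) S=153.0146 payoff=0.0000 vs cont=0.0000 → 0.0000 [wait]  ⇒ S*(4)=87.5002
t_3: node(3,0) S=93.8317 payoff=13.4183 vs cont=14.4691 → 14.4691 [wait]  node(3,1) S=107.9022 payoff=0.0000 vs cont=6.0507 → 6.0507 [wait]  node(3,2) S=124.0827 payoff=0.0000 vs cont=1.5999 → 1.5999 [wait]  node(3,3) S=142.6896 payoff=0.0000 vs cont=0.1961 → 0.1961 [wait]  ⇒ S*(3)=-
t_2: node(2,0) S=100.6213 payoff=6.6287 vs cont=10.1962 → 10.1962 [wait]  node(2,1) S=115.7100 payoff=0.0000 vs cont=3.7964 → 3.7964 [wait]  node(2,2) S=133.0613 payoff=0.0000 vs cont=0.8898 → 0.8898 [wait]  ⇒ S*(2)=-
t_1: node(1,0) S=107.9022 payoff=0.0000 vs cont=6.9502 → 6.9502 [wait]  node(1,1) S=124.0827 payoff=0.0000 vs cont=2.3247 → 2.3247 [wait]  ⇒ S*(1)=-
t_0: node(0,0) S=115.7100 payoff=0.0000 vs cont=4.6054 → 4.6054 [wait]  ⇒ S*(0)=-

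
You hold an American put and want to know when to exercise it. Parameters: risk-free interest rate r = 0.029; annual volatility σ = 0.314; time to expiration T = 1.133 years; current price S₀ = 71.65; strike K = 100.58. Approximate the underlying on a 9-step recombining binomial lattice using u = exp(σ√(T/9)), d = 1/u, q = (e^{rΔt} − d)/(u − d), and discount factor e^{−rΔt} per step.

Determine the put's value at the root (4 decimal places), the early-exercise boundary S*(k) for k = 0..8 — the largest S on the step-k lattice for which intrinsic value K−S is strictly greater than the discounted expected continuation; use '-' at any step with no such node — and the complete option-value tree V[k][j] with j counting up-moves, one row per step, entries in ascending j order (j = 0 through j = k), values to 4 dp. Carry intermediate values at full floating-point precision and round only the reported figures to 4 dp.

Δt=0.12589, u=1.11785, d=0.89457, q=0.48856, disc=e^(-rΔt)=0.99636
k=9 terminal: V=max(K-S,0) → 74.2922 67.7309 59.5319 49.2865 36.4839 20.4858 0.4947 0.0000 0.0000 0.0000
k=8: j=0 S=29.3859 intr=71.1941 cont=70.8276 V=71.1941[EX]; j=1 S=36.7205 intr=63.8595 cont=63.4930 V=63.8595[EX]; j=2 S=45.8857 intr=54.6943 cont=54.3278 V=54.6943[EX]; j=3 S=57.3386 intr=43.2414 cont=42.8749 V=43.2414[EX]; j=4 S=71.6500 intr=28.9300 cont=28.5635 V=28.9300[EX]; j=5 S=89.5335 intr=11.0465 cont=10.6800 V=11.0465[EX]; j=6 S=111.8806 intr=0.0000 cont=0.2521 V=0.2521[hold]; j=7 S=139.8055 intr=0.0000 cont=0.0000 V=0.0000[hold]; j=8 S=174.7002 intr=0.0000 cont=0.0000 V=0.0000[hold]  S*(8)=89.5335
k=7: j=0 S=32.8491 intr=67.7309 cont=67.3644 V=67.7309[EX]; j=1 S=41.0481 intr=59.5319 cont=59.1654 V=59.5319[EX]; j=2 S=51.2935 intr=49.2865 cont=48.9200 V=49.2865[EX]; j=3 S=64.0961 intr=36.4839 cont=36.1174 V=36.4839[EX]; j=4 S=80.0942 intr=20.4858 cont=20.1193 V=20.4858[EX]; j=5 S=100.0853 intr=0.4947 cont=5.7518 V=5.7518[hold]; j=6 S=125.0661 intr=0.0000 cont=0.1285 V=0.1285[hold]; j=7 S=156.2819 intr=0.0000 cont=0.0000 V=0.0000[hold]  S*(7)=80.0942
k=6: j=0 S=36.7205 intr=63.8595 cont=63.4930 V=63.8595[EX]; j=1 S=45.8857 intr=54.6943 cont=54.3278 V=54.6943[EX]; j=2 S=57.3386 intr=43.2414 cont=42.8749 V=43.2414[EX]; j=3 S=71.6500 intr=28.9300 cont=28.5635 V=28.9300[EX]; j=4 S=89.5335 intr=11.0465 cont=13.2390 V=13.2390[hold]; j=5 S=111.8806 intr=0.0000 cont=2.9935 V=2.9935[hold]; j=6 S=139.8055 intr=0.0000 cont=0.0655 V=0.0655[hold]  S*(6)=71.6500
k=5: j=0 S=41.0481 intr=59.5319 cont=59.1654 V=59.5319[EX]; j=1 S=51.2935 intr=49.2865 cont=48.9200 V=49.2865[EX]; j=2 S=64.0961 intr=36.4839 cont=36.1174 V=36.4839[EX]; j=3 S=80.0942 intr=20.4858 cont=21.1866 V=21.1866[hold]; j=4 S=100.0853 intr=0.4947 cont=8.2035 V=8.2035[hold]; j=5 S=125.0661 intr=0.0000 cont=1.5573 V=1.5573[hold]  S*(5)=64.0961
k=4: j=0 S=45.8857 intr=54.6943 cont=54.3278 V=54.6943[EX]; j=1 S=57.3386 intr=43.2414 cont=42.8749 V=43.2414[EX]; j=2 S=71.6500 intr=28.9300 cont=28.9046 V=28.9300[EX]; j=3 S=89.5335 intr=11.0465 cont=14.7895 V=14.7895[hold]; j=4 S=111.8806 intr=0.0000 cont=4.9384 V=4.9384[hold]  S*(4)=71.6500
k=3: j=0 S=51.2935 intr=49.2865 cont=48.9200 V=49.2865[EX]; j=1 S=64.0961 intr=36.4839 cont=36.1174 V=36.4839[EX]; j=2 S=80.0942 intr=20.4858 cont=21.9413 V=21.9413[hold]; j=3 S=100.0853 intr=0.4947 cont=9.9403 V=9.9403[hold]  S*(3)=64.0961
k=2: j=0 S=57.3386 intr=43.2414 cont=42.8749 V=43.2414[EX]; j=1 S=71.6500 intr=28.9300 cont=29.2720 V=29.2720[hold]; j=2 S=89.5335 intr=11.0465 cont=16.0196 V=16.0196[hold]  S*(2)=57.3386
k=1: j=0 S=64.0961 intr=36.4839 cont=36.2838 V=36.4839[EX]; j=1 S=80.0942 intr=20.4858 cont=22.7143 V=22.7143[hold]  S*(1)=64.0961
k=0: j=0 S=71.6500 intr=28.9300 cont=29.6483 V=29.6483[hold]  S*(0)=-

price = 29.6483
boundary = - 64.0961 57.3386 64.0961 71.6500 64.0961 71.6500 80.0942 89.5335
tree:
29.6483
36.4839 22.7143
43.2414 29.2720 16.0196
49.2865 36.4839 21.9413 9.9403
54.6943 43.2414 28.9300 14.7895 4.9384
59.5319 49.2865 36.4839 21.1866 8.2035 1.5573
63.8595 54.6943 43.2414 28.9300 13.2390 2.9935 0.0655
67.7309 59.5319 49.2865 36.4839 20.4858 5.7518 0.1285 0.0000
71.1941 63.8595 54.6943 43.2414 28.9300 11.0465 0.2521 0.0000 0.0000
74.2922 67.7309 59.5319 49.2865 36.4839 20.4858 0.4947 0.0000 0.0000 0.0000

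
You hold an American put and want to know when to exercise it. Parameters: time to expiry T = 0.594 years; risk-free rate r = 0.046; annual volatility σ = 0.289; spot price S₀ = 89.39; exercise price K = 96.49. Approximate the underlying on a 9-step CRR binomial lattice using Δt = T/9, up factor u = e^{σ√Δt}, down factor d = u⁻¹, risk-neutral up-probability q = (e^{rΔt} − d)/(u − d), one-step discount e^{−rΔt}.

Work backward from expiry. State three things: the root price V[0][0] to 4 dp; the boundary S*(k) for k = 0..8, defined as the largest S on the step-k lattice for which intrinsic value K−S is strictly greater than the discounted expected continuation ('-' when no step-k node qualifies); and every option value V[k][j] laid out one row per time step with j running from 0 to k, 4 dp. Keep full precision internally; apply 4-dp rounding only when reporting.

Δt=0.06600, u=1.07707, d=0.92844, q=0.50191, disc=e^(-rΔt)=0.99697
k=9 terminal: V=max(K-S,0) → 50.6664 43.3308 34.8210 24.9489 13.4964 0.2106 0.0000 0.0000 0.0000 0.0000
k=8: j=0 S=49.3553 intr=47.1347 cont=46.8422 V=47.1347[EX]; j=1 S=57.2562 intr=39.2338 cont=38.9413 V=39.2338[EX]; j=2 S=66.4219 intr=30.0681 cont=29.7756 V=30.0681[EX]; j=3 S=77.0549 intr=19.4351 cont=19.1426 V=19.4351[EX]; j=4 S=89.3900 intr=7.1000 cont=6.8075 V=7.1000[EX]; j=5 S=103.6998 intr=0.0000 cont=0.1046 V=0.1046[hold]; j=6 S=120.3002 intr=0.0000 cont=0.0000 V=0.0000[hold]; j=7 S=139.5582 intr=0.0000 cont=0.0000 V=0.0000[hold]; j=8 S=161.8989 intr=0.0000 cont=0.0000 V=0.0000[hold]  S*(8)=89.3900
k=7: j=0 S=53.1592 intr=43.3308 cont=43.0383 V=43.3308[EX]; j=1 S=61.6690 intr=34.8210 cont=34.5285 V=34.8210[EX]; j=2 S=71.5411 intr=24.9489 cont=24.6564 V=24.9489[EX]; j=3 S=82.9936 intr=13.4964 cont=13.2039 V=13.4964[EX]; j=4 S=96.2794 intr=0.2106 cont=3.5781 V=3.5781[hold]; j=5 S=111.6920 intr=0.0000 cont=0.0519 V=0.0519[hold]; j=6 S=129.5719 intr=0.0000 cont=0.0000 V=0.0000[hold]; j=7 S=150.3141 intr=0.0000 cont=0.0000 V=0.0000[hold]  S*(7)=82.9936
k=6: j=0 S=57.2562 intr=39.2338 cont=38.9413 V=39.2338[EX]; j=1 S=66.4219 intr=30.0681 cont=29.7756 V=30.0681[EX]; j=2 S=77.0549 intr=19.4351 cont=19.1426 V=19.4351[EX]; j=3 S=89.3900 intr=7.1000 cont=8.4925 V=8.4925[hold]; j=4 S=103.6998 intr=0.0000 cont=1.8028 V=1.8028[hold]; j=5 S=120.3002 intr=0.0000 cont=0.0258 V=0.0258[hold]; j=6 S=139.5582 intr=0.0000 cont=0.0000 V=0.0000[hold]  S*(6)=77.0549
k=5: j=0 S=61.6690 intr=34.8210 cont=34.5285 V=34.8210[EX]; j=1 S=71.5411 intr=24.9489 cont=24.6564 V=24.9489[EX]; j=2 S=82.9936 intr=13.4964 cont=13.9007 V=13.9007[hold]; j=3 S=96.2794 intr=0.2106 cont=5.1194 V=5.1194[hold]; j=4 S=111.6920 intr=0.0000 cont=0.9082 V=0.9082[hold]; j=5 S=129.5719 intr=0.0000 cont=0.0128 V=0.0128[hold]  S*(5)=71.5411
k=4: j=0 S=66.4219 intr=30.0681 cont=29.7756 V=30.0681[EX]; j=1 S=77.0549 intr=19.4351 cont=19.3449 V=19.4351[EX]; j=2 S=89.3900 intr=7.1000 cont=9.4645 V=9.4645[hold]; j=3 S=103.6998 intr=0.0000 cont=2.9966 V=2.9966[hold]; j=4 S=120.3002 intr=0.0000 cont=0.4574 V=0.4574[hold]  S*(4)=77.0549
k=3: j=0 S=71.5411 intr=24.9489 cont=24.6564 V=24.9489[EX]; j=1 S=82.9936 intr=13.4964 cont=14.3871 V=14.3871[hold]; j=2 S=96.2794 intr=0.2106 cont=6.1994 V=6.1994[hold]; j=3 S=111.6920 intr=0.0000 cont=1.7169 V=1.7169[hold]  S*(3)=71.5411
k=2: j=0 S=77.0549 intr=19.4351 cont=19.5883 V=19.5883[hold]; j=1 S=89.3900 intr=7.1000 cont=10.2465 V=10.2465[hold]; j=2 S=103.6998 intr=0.0000 cont=3.9377 V=3.9377[hold]  S*(2)=-
k=1: j=0 S=82.9936 intr=13.4964 cont=14.8544 V=14.8544[hold]; j=1 S=96.2794 intr=0.2106 cont=7.0586 V=7.0586[hold]  S*(1)=-
k=0: j=0 S=89.3900 intr=7.1000 cont=10.9085 V=10.9085[hold]  S*(0)=-

price = 10.9085
boundary = - - - 71.5411 77.0549 71.5411 77.0549 82.9936 89.3900
tree:
10.9085
14.8544 7.0586
19.5883 10.2465 3.9377
24.9489 14.3871 6.1994 1.7169
30.0681 19.4351 9.4645 2.9966 0.4574
34.8210 24.9489 13.9007 5.1194 0.9082 0.0128
39.2338 30.0681 19.4351 8.4925 1.8028 0.0258 0.0000
43.3308 34.8210 24.9489 13.4964 3.5781 0.0519 0.0000 0.0000
47.1347 39.2338 30.0681 19.4351 7.1000 0.1046 0.0000 0.0000 0.0000
50.6664 43.3308 34.8210 24.9489 13.4964 0.2106 0.0000 0.0000 0.0000 0.0000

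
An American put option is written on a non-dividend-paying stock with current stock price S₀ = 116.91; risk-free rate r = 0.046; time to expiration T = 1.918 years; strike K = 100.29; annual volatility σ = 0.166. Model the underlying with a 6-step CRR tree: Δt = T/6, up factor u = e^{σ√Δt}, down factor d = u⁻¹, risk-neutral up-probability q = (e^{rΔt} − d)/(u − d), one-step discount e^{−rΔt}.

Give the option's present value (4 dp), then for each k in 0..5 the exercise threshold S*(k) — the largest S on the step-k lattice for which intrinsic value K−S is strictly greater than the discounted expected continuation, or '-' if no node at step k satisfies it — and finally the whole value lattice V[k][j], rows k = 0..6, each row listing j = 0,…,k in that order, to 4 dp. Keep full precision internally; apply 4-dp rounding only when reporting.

Δt=0.31967, u=1.09840, d=0.91041, q=0.55535, disc=e^(-rΔt)=0.98540
k=6 terminal: V=max(K-S,0) → 33.7186 19.9727 3.3885 0.0000 0.0000 0.0000 0.0000
k=5: j=0 S=73.1221 intr=27.1679 cont=25.7040 V=27.1679[EX]; j=1 S=88.2205 intr=12.0695 cont=10.6055 V=12.0695[EX]; j=2 S=106.4366 intr=0.0000 cont=1.4847 V=1.4847[hold]; j=3 S=128.4140 intr=0.0000 cont=0.0000 V=0.0000[hold]; j=4 S=154.9293 intr=0.0000 cont=0.0000 V=0.0000[hold]; j=5 S=186.9196 intr=0.0000 cont=0.0000 V=0.0000[hold]  S*(5)=88.2205
k=4: j=0 S=80.3173 intr=19.9727 cont=18.5088 V=19.9727[EX]; j=1 S=96.9015 intr=3.3885 cont=6.1008 V=6.1008[hold]; j=2 S=116.9100 intr=0.0000 cont=0.6505 V=0.6505[hold]; j=3 S=141.0500 intr=0.0000 cont=0.0000 V=0.0000[hold]; j=4 S=170.1744 intr=0.0000 cont=0.0000 V=0.0000[hold]  S*(4)=80.3173
k=3: j=0 S=88.2205 intr=12.0695 cont=12.0898 V=12.0898[hold]; j=1 S=106.4366 intr=0.0000 cont=3.0291 V=3.0291[hold]; j=2 S=128.4140 intr=0.0000 cont=0.2850 V=0.2850[hold]; j=3 S=154.9293 intr=0.0000 cont=0.0000 V=0.0000[hold]  S*(3)=-
k=2: j=0 S=96.9015 intr=3.3885 cont=6.9549 V=6.9549[hold]; j=1 S=116.9100 intr=0.0000 cont=1.4832 V=1.4832[hold]; j=2 S=141.0500 intr=0.0000 cont=0.1249 V=0.1249[hold]  S*(2)=-
k=1: j=0 S=106.4366 intr=0.0000 cont=3.8590 V=3.8590[hold]; j=1 S=128.4140 intr=0.0000 cont=0.7182 V=0.7182[hold]  S*(1)=-
k=0: j=0 S=116.9100 intr=0.0000 cont=2.0839 V=2.0839[hold]  S*(0)=-

price = 2.0839
boundary = - - - - 80.3173 88.2205
tree:
2.0839
3.8590 0.7182
6.9549 1.4832 0.1249
12.0898 3.0291 0.2850 0.0000
19.9727 6.1008 0.6505 0.0000 0.0000
27.1679 12.0695 1.4847 0.0000 0.0000 0.0000
33.7186 19.9727 3.3885 0.0000 0.0000 0.0000 0.0000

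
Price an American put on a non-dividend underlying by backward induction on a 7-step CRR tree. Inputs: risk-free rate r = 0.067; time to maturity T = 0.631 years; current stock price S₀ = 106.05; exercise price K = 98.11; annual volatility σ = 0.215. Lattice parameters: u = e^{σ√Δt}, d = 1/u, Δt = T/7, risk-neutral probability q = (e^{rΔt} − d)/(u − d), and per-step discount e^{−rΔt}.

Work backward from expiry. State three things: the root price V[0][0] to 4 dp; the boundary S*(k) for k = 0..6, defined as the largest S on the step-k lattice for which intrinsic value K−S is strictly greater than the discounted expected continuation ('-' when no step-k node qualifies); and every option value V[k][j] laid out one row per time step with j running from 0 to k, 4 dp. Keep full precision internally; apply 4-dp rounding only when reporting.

price = 2.4973
boundary = - - - - 81.9170 87.3792 81.9170
tree:
2.4973
4.2144 1.0077
6.8949 1.8926 0.2369
10.8429 3.4833 0.5078 0.0000
16.1930 6.2366 1.0888 0.0000 0.0000
21.3138 10.7308 2.3344 0.0000 0.0000 0.0000
26.1145 16.1930 5.0050 0.0000 0.0000 0.0000 0.0000
30.6151 21.3138 10.7308 0.0000 0.0000 0.0000 0.0000 0.0000

params: Δt=0.09014 u=1.06668 d=0.93749 q=0.53076 e^(-rΔt)=0.99398
t_7 payoffs: 30.6151 21.3138 10.7308 0.0000 0.0000 0.0000 0.0000 0.0000
t_6: node(6,0) S=71.9955 payoff=26.1145 vs cont=25.5237 → 26.1145 [stop]  node(6,1) S=81.9170 payoff=16.1930 vs cont=15.6023 → 16.1930 [stop]  node(6,2) S=93.2056 payoff=4.9044 vs cont=5.0050 → 5.0050 [wait]  node(6,3) S=106.0500 payoff=0.0000 vs cont=0.0000 → 0.0000 [wait]  node(6,4) S=120.6644 payoff=0.0000 vs cont=0.0000 → 0.0000 [wait]  node(6,5) S=137.2927 payoff=0.0000 vs cont=0.0000 → 0.0000 [wait]  node(6,6) S=156.2126 payoff=0.0000 vs cont=0.0000 → 0.0000 [wait]  ⇒ S*(6)=81.9170
t_5: node(5,0) S=76.7962 payoff=21.3138 vs cont=20.7231 → 21.3138 [stop]  node(5,1) S=87.3792 payoff=10.7308 vs cont=10.1932 → 10.7308 [stop]  node(5,2) S=99.4206 payoff=0.0000 vs cont=2.3344 → 2.3344 [wait]  node(5,3) S=113.1214 payoff=0.0000 vs cont=0.0000 → 0.0000 [wait]  node(5,4) S=128.7103 payoff=0.0000 vs cont=0.0000 → 0.0000 [wait]  node(5,5) S=146.4474 payoff=0.0000 vs cont=0.0000 → 0.0000 [wait]  ⇒ S*(5)=87.3792
t_4: node(4,0) S=81.9170 payoff=16.1930 vs cont=15.6023 → 16.1930 [stop]  node(4,1) S=93.2056 payoff=4.9044 vs cont=6.2366 → 6.2366 [wait]  node(4,2) S=106.0500 payoff=0.0000 vs cont=1.0888 → 1.0888 [wait]  node(4,3) S=120.6644 payoff=0.0000 vs cont=0.0000 → 0.0000 [wait]  node(4,4) S=137.2927 payoff=0.0000 vs cont=0.0000 → 0.0000 [wait]  ⇒ S*(4)=81.9170
t_3: node(3,0) S=87.3792 payoff=10.7308 vs cont=10.8429 → 10.8429 [wait]  node(3,1) S=99.4206 payoff=0.0000 vs cont=3.4833 → 3.4833 [wait]  node(3,2) S=113.1214 payoff=0.0000 vs cont=0.5078 → 0.5078 [wait]  node(3,3) S=128.7103 payoff=0.0000 vs cont=0.0000 → 0.0000 [wait]  ⇒ S*(3)=-
t_2: node(2,0) S=93.2056 payoff=4.9044 vs cont=6.8949 → 6.8949 [wait]  node(2,1) S=106.0500 payoff=0.0000 vs cont=1.8926 → 1.8926 [wait]  node(2,2) S=120.6644 payoff=0.0000 vs cont=0.2369 → 0.2369 [wait]  ⇒ S*(2)=-
t_1: node(1,0) S=99.4206 payoff=0.0000 vs cont=4.2144 → 4.2144 [wait]  node(1,1) S=113.1214 payoff=0.0000 vs cont=1.0077 → 1.0077 [wait]  ⇒ S*(1)=-
t_0: node(0,0) S=106.0500 payoff=0.0000 vs cont=2.4973 → 2.4973 [wait]  ⇒ S*(0)=-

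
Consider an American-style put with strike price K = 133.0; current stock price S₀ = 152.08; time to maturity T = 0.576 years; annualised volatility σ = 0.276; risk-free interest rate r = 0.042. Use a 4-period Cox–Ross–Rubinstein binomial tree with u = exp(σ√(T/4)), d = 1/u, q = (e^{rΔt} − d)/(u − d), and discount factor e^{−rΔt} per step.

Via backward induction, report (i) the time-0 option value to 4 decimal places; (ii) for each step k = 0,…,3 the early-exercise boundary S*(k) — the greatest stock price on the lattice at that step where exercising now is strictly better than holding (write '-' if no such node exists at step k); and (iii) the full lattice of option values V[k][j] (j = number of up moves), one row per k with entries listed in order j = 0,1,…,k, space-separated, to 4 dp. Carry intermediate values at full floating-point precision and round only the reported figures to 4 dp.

price = 4.3959
boundary = - - - 111.0747
tree:
4.3959
7.7148 1.1665
13.2228 2.3600 0.0000
21.9253 4.7749 0.0000 0.0000
32.9702 9.6609 0.0000 0.0000 0.0000

Δt=0.14400, u=1.11042, d=0.90056, q=0.50275, disc=e^(-rΔt)=0.99397
k=4 terminal: V=max(K-S,0) → 32.9702 9.6609 0.0000 0.0000 0.0000
k=3: j=0 S=111.0747 intr=21.9253 cont=21.1234 V=21.9253[EX]; j=1 S=136.9577 intr=0.0000 cont=4.7749 V=4.7749[hold]; j=2 S=168.8721 intr=0.0000 cont=0.0000 V=0.0000[hold]; j=3 S=208.2232 intr=0.0000 cont=0.0000 V=0.0000[hold]  S*(3)=111.0747
k=2: j=0 S=123.3391 intr=9.6609 cont=13.2228 V=13.2228[hold]; j=1 S=152.0800 intr=0.0000 cont=2.3600 V=2.3600[hold]; j=2 S=187.5182 intr=0.0000 cont=0.0000 V=0.0000[hold]  S*(2)=-
k=1: j=0 S=136.9577 intr=0.0000 cont=7.7148 V=7.7148[hold]; j=1 S=168.8721 intr=0.0000 cont=1.1665 V=1.1665[hold]  S*(1)=-
k=0: j=0 S=152.0800 intr=0.0000 cont=4.3959 V=4.3959[hold]  S*(0)=-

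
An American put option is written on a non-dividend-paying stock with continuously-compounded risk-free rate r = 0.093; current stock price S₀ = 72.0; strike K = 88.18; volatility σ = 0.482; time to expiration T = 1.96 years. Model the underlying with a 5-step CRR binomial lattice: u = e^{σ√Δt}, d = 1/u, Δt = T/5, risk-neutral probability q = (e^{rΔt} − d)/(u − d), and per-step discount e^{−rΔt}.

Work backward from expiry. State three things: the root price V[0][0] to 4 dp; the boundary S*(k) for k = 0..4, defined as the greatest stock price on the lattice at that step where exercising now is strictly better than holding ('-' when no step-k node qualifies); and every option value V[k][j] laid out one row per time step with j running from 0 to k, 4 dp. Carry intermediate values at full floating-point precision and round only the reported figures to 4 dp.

price = 23.2155
boundary = - 53.2441 39.3740 53.2441 39.3740
tree:
23.2155
34.9359 12.5804
48.8060 21.3470 4.2598
59.0629 34.9359 8.5904 0.0000
66.6478 48.8060 17.3238 0.0000 0.0000
72.2570 59.0629 34.9359 0.0000 0.0000 0.0000

params: Δt=0.39200 u=1.35226 d=0.73950 q=0.48571 e^(-rΔt)=0.96420
t_5 payoffs: 72.2570 59.0629 34.9359 0.0000 0.0000 0.0000
t_4: node(4,0) S=21.5322 payoff=66.6478 vs cont=63.4911 → 66.6478 [stop]  node(4,1) S=39.3740 payoff=48.8060 vs cont=45.6492 → 48.8060 [stop]  node(4,2) S=72.0000 payoff=16.1800 vs cont=17.3238 → 17.3238 [wait]  node(4,3) S=131.6604 payoff=0.0000 vs cont=0.0000 → 0.0000 [wait]  node(4,4) S=240.7563 payoff=0.0000 vs cont=0.0000 → 0.0000 [wait]  ⇒ S*(4)=39.3740
t_3: node(3,0) S=29.1171 payoff=59.0629 vs cont=55.9061 → 59.0629 [stop]  node(3,1) S=53.2441 payoff=34.9359 vs cont=32.3148 → 34.9359 [stop]  node(3,2) S=97.3630 payoff=0.0000 vs cont=8.5904 → 8.5904 [wait]  node(3,3) S=178.0395 payoff=0.0000 vs cont=0.0000 → 0.0000 [wait]  ⇒ S*(3)=53.2441
t_2: node(2,0) S=39.3740 payoff=48.8060 vs cont=45.6492 → 48.8060 [stop]  node(2,1) S=72.0000 payoff=16.1800 vs cont=21.3470 → 21.3470 [wait]  node(2,2) S=131.6604 payoff=0.0000 vs cont=4.2598 → 4.2598 [wait]  ⇒ S*(2)=39.3740
t_1: node(1,0) S=53.2441 payoff=34.9359 vs cont=34.1990 → 34.9359 [stop]  node(1,1) S=97.3630 payoff=0.0000 vs cont=12.5804 → 12.5804 [wait]  ⇒ S*(1)=53.2441
t_0: node(0,0) S=72.0000 payoff=16.1800 vs cont=23.2155 → 23.2155 [wait]  ⇒ S*(0)=-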